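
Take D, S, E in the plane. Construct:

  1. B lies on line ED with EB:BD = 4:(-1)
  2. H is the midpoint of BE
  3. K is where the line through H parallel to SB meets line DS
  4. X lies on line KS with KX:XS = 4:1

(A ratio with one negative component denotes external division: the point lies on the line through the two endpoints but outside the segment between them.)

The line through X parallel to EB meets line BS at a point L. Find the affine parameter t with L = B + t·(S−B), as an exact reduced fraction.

Choose coordinates D = (0, 0), S = (1, 0), E = (0, 1).
1. B lies on line ED with EB:BD = 4:(-1) ⇒ B = (0, -1/3)
2. H is the midpoint of BE ⇒ H = (0, 1/3)
3. K is where the line through H parallel to SB meets line DS ⇒ K = (-1, 0)
4. X lies on line KS with KX:XS = 4:1 ⇒ X = (3/5, 0)
through X parallel to EB: direction (0, -4/3); meets BS at L = (3/5, -2/15)
L = B + t·(S−B) with t = 3/5

t = 3/5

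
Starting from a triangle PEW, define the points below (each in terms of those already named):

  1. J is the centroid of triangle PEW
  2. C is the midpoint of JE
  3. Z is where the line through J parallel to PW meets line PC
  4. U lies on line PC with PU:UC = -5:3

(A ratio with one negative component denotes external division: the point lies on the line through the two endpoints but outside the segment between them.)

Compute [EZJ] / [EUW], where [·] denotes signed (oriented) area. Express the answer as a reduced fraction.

Work in coordinates with P = (0, 0), E = (1, 0), W = (0, 1).
1. J is the centroid of triangle PEW ⇒ J = (1/3, 1/3)
2. C is the midpoint of JE ⇒ C = (2/3, 1/6)
3. Z is where the line through J parallel to PW meets line PC ⇒ Z = (1/3, 1/12)
4. U lies on line PC with PU:UC = -5:3 ⇒ U = (5/3, 5/12)
2·[EZJ] = -1/6, 2·[EUW] = 13/12
[EZJ]:[EUW] = -1/6:13/12 = -2/13

[EZJ]:[EUW] = -2/13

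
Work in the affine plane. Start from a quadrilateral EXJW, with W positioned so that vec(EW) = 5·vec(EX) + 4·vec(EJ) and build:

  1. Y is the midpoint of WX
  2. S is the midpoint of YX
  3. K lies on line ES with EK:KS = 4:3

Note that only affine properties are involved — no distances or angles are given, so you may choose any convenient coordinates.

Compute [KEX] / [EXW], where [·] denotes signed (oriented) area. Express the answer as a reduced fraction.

[KEX]:[EXW] = 1/7

Choose coordinates E = (0, 0), X = (1, 0), J = (0, 1), W = (5, 4).
1. Y is the midpoint of WX ⇒ Y = (3, 2)
2. S is the midpoint of YX ⇒ S = (2, 1)
3. K lies on line ES with EK:KS = 4:3 ⇒ K = (8/7, 4/7)
2·[KEX] = 4/7, 2·[EXW] = 4
[KEX]:[EXW] = 4/7:4 = 1/7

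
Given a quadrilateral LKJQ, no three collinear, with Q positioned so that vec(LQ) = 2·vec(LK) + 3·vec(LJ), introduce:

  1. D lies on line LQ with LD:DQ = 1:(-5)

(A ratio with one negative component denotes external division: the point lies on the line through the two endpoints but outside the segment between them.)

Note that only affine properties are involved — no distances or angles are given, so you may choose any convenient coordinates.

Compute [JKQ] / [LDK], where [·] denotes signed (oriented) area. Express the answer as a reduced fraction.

Choose coordinates L = (0, 0), K = (1, 0), J = (0, 1), Q = (2, 3).
1. D lies on line LQ with LD:DQ = 1:(-5) ⇒ D = (-1/2, -3/4)
2·[JKQ] = 4, 2·[LDK] = 3/4
[JKQ]:[LDK] = 4:3/4 = 16/3

[JKQ]:[LDK] = 16/3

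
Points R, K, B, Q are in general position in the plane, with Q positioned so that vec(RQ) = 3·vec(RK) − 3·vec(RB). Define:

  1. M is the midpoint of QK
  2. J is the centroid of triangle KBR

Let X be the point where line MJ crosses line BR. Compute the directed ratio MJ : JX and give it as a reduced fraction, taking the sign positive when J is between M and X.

Set R = (0, 0), K = (1, 0), B = (0, 1), Q = (3, -3); any affine frame gives the same invariant.
1. M is the midpoint of QK ⇒ M = (2, -3/2)
2. J is the centroid of triangle KBR ⇒ J = (1/3, 1/3)
line MJ meets BR at X = (0, 7/10)
J = M + t·(X−M) with t = 5/6, so MJ:JX = 5/6:1/6

MJ:JX = 5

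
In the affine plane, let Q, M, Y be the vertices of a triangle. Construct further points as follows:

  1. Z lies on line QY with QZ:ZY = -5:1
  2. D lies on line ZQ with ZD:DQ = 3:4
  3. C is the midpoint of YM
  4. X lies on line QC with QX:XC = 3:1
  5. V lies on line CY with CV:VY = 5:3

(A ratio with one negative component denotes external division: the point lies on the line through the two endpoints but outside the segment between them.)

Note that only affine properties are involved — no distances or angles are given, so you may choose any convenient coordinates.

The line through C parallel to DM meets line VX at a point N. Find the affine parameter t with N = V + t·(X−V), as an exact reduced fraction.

t = 5/17

Set Q = (0, 0), M = (1, 0), Y = (0, 1); any affine frame gives the same invariant.
1. Z lies on line QY with QZ:ZY = -5:1 ⇒ Z = (0, 5/4)
2. D lies on line ZQ with ZD:DQ = 3:4 ⇒ D = (0, 5/7)
3. C is the midpoint of YM ⇒ C = (1/2, 1/2)
4. X lies on line QC with QX:XC = 3:1 ⇒ X = (3/8, 3/8)
5. V lies on line CY with CV:VY = 5:3 ⇒ V = (3/16, 13/16)
through C parallel to DM: direction (1, -5/7); meets VX at N = (33/136, 93/136)
N = V + t·(X−V) with t = 5/17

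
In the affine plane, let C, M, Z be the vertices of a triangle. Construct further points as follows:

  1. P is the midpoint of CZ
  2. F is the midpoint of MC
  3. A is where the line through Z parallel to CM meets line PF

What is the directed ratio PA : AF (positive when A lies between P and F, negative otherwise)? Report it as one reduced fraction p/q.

Work in coordinates with C = (0, 0), M = (1, 0), Z = (0, 1).
1. P is the midpoint of CZ ⇒ P = (0, 1/2)
2. F is the midpoint of MC ⇒ F = (1/2, 0)
3. A is where the line through Z parallel to CM meets line PF ⇒ A = (-1/2, 1)
A = P + t·(F−P) with t = -1, so PA:AF = t:(1−t) = -1:2

PA:AF = -1/2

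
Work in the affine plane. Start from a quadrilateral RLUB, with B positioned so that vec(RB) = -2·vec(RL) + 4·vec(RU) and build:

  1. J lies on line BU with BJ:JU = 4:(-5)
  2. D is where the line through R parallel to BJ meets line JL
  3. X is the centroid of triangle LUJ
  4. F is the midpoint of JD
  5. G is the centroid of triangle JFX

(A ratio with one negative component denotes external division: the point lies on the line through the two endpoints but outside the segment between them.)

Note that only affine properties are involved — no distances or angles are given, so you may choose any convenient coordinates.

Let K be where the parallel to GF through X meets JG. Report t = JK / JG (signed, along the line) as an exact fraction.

Set R = (0, 0), L = (1, 0), U = (0, 1), B = (-2, 4); any affine frame gives the same invariant.
1. J lies on line BU with BJ:JU = 4:(-5) ⇒ J = (-10, 16)
2. D is where the line through R parallel to BJ meets line JL ⇒ D = (-32, 48)
3. X is the centroid of triangle LUJ ⇒ X = (-3, 17/3)
4. F is the midpoint of JD ⇒ F = (-21, 32)
5. G is the centroid of triangle JFX ⇒ G = (-34/3, 161/9)
through X parallel to GF: direction (-29/3, 127/9); meets JG at K = (-38/3, 178/9)
K = J + t·(G−J) with t = 2

t = 2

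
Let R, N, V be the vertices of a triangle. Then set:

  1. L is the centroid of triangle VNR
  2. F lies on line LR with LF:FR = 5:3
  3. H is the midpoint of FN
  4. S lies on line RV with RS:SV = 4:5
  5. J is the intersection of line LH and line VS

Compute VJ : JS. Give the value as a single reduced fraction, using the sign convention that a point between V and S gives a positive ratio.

Assign R = (0, 0), N = (1, 0), V = (0, 1) — the answer is frame-independent, so this choice is without loss of generality.
1. L is the centroid of triangle VNR ⇒ L = (1/3, 1/3)
2. F lies on line LR with LF:FR = 5:3 ⇒ F = (1/8, 1/8)
3. H is the midpoint of FN ⇒ H = (9/16, 1/16)
4. S lies on line RV with RS:SV = 4:5 ⇒ S = (0, 4/9)
5. J is the intersection of line LH and line VS ⇒ J = (0, 8/11)
J = V + t·(S−V) with t = 27/55, so VJ:JS = t:(1−t) = 27/55:28/55

VJ:JS = 27/28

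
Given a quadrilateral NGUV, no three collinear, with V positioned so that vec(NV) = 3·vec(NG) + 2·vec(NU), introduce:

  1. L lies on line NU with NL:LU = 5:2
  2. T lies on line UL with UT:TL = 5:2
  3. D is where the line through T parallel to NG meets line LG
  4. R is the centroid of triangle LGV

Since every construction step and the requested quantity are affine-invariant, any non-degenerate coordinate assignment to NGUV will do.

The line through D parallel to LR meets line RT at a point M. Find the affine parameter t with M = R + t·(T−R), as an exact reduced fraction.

Choose coordinates N = (0, 0), G = (1, 0), U = (0, 1), V = (3, 2).
1. L lies on line NU with NL:LU = 5:2 ⇒ L = (0, 5/7)
2. T lies on line UL with UT:TL = 5:2 ⇒ T = (0, 39/49)
3. D is where the line through T parallel to NG meets line LG ⇒ D = (-4/35, 39/49)
4. R is the centroid of triangle LGV ⇒ R = (4/3, 19/21)
through D parallel to LR: direction (4/3, 4/21); meets RT at M = (-4/15, 569/735)
M = R + t·(T−R) with t = 6/5

t = 6/5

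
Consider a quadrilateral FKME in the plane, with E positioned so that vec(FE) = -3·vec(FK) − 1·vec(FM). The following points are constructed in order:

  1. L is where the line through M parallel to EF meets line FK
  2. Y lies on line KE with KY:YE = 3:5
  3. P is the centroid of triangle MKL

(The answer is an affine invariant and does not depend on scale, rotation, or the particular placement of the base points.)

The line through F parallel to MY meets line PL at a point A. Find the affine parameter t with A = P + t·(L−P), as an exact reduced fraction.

Set F = (0, 0), K = (1, 0), M = (0, 1), E = (-3, -1); any affine frame gives the same invariant.
1. L is where the line through M parallel to EF meets line FK ⇒ L = (-3, 0)
2. Y lies on line KE with KY:YE = 3:5 ⇒ Y = (-1/2, -3/8)
3. P is the centroid of triangle MKL ⇒ P = (-2/3, 1/3)
through F parallel to MY: direction (-1/2, -11/8); meets PL at A = (12/73, 33/73)
A = P + t·(L−P) with t = -26/73

t = -26/73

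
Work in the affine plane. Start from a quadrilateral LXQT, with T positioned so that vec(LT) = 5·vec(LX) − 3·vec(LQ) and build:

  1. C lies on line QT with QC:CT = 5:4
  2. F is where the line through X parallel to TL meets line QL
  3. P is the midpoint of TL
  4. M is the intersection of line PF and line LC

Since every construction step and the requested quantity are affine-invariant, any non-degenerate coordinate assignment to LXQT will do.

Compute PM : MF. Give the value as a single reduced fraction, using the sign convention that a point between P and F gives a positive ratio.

PM:MF = 2/3

Set L = (0, 0), X = (1, 0), Q = (0, 1), T = (5, -3); any affine frame gives the same invariant.
1. C lies on line QT with QC:CT = 5:4 ⇒ C = (25/9, -11/9)
2. F is where the line through X parallel to TL meets line QL ⇒ F = (0, 3/5)
3. P is the midpoint of TL ⇒ P = (5/2, -3/2)
4. M is the intersection of line PF and line LC ⇒ M = (3/2, -33/50)
M = P + t·(F−P) with t = 2/5, so PM:MF = t:(1−t) = 2/5:3/5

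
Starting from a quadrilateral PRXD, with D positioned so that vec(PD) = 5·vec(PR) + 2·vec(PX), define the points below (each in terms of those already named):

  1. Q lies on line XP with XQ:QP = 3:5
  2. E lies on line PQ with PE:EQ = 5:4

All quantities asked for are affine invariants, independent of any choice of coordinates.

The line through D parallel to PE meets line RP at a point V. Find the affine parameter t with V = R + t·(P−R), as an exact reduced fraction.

Set P = (0, 0), R = (1, 0), X = (0, 1), D = (5, 2); any affine frame gives the same invariant.
1. Q lies on line XP with XQ:QP = 3:5 ⇒ Q = (0, 5/8)
2. E lies on line PQ with PE:EQ = 5:4 ⇒ E = (0, 25/72)
through D parallel to PE: direction (0, 25/72); meets RP at V = (5, 0)
V = R + t·(P−R) with t = -4

t = -4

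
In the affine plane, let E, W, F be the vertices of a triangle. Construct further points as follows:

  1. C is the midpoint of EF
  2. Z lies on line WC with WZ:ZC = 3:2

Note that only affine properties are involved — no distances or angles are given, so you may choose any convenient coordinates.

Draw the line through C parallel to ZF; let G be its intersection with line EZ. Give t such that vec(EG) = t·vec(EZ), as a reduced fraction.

t = 1/2

Set E = (0, 0), W = (1, 0), F = (0, 1); any affine frame gives the same invariant.
1. C is the midpoint of EF ⇒ C = (0, 1/2)
2. Z lies on line WC with WZ:ZC = 3:2 ⇒ Z = (2/5, 3/10)
through C parallel to ZF: direction (-2/5, 7/10); meets EZ at G = (1/5, 3/20)
G = E + t·(Z−E) with t = 1/2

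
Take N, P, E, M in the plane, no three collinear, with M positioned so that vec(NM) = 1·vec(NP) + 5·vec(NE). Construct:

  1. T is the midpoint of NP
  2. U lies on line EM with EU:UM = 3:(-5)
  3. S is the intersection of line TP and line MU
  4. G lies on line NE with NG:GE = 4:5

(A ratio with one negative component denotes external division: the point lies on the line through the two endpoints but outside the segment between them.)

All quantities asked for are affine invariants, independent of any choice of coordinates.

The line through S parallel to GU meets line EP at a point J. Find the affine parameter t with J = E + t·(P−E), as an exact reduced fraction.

Assign N = (0, 0), P = (1, 0), E = (0, 1), M = (1, 5) — the answer is frame-independent, so this choice is without loss of generality.
1. T is the midpoint of NP ⇒ T = (1/2, 0)
2. U lies on line EM with EU:UM = 3:(-5) ⇒ U = (-3/2, -5)
3. S is the intersection of line TP and line MU ⇒ S = (-1/4, 0)
4. G lies on line NE with NG:GE = 4:5 ⇒ G = (0, 4/9)
through S parallel to GU: direction (-3/2, -49/9); meets EP at J = (1/50, 49/50)
J = E + t·(P−E) with t = 1/50

t = 1/50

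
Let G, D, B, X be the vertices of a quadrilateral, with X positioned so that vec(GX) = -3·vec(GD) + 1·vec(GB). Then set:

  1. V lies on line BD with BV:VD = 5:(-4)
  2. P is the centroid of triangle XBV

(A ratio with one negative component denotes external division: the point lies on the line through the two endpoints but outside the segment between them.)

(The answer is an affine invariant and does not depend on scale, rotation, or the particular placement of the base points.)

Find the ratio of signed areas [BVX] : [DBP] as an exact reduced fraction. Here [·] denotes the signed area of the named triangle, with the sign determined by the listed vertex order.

[BVX]:[DBP] = -15

Assign G = (0, 0), D = (1, 0), B = (0, 1), X = (-3, 1) — the answer is frame-independent, so this choice is without loss of generality.
1. V lies on line BD with BV:VD = 5:(-4) ⇒ V = (5, -4)
2. P is the centroid of triangle XBV ⇒ P = (2/3, -2/3)
2·[BVX] = -15, 2·[DBP] = 1
[BVX]:[DBP] = -15:1 = -15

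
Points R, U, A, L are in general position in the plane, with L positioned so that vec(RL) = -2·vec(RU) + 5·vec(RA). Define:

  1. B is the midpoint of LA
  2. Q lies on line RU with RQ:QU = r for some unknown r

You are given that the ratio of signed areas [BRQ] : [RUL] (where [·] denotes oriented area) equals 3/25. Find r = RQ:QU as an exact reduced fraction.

r = 1/4

Set R = (0, 0), U = (1, 0), A = (0, 1), L = (-2, 5); any affine frame gives the same invariant.
1. B is the midpoint of LA ⇒ B = (-1, 3)
2. With RQ:QU = r, write λ = r/(r+1) so Q = R + λ·(U−R); Q is affine-linear in λ
Every point depending on Q is an affine combination of Q and λ-independent points, so each such coordinate is linear in λ; the λ² term in each signed area is a multiple of (U−R)×(U−R) = 0, so 2·[BRQ] and 2·[RUL] are each linear in λ. Evaluating at λ=0 and λ=1:
  2·[BRQ] = 3·λ,   2·[RUL] = 5
So [BRQ]:[RUL] = (3·λ) / (5). Setting this equal to 3/25:
  3·λ = 3/25·(5)  ⇒  λ = 1/5
Then r = λ/(1−λ) = (1/5)/(4/5) = 1/4. Check: with r = 1/4, Q = (1/5, 0) and [BRQ]:[RUL] = 3/25 as required.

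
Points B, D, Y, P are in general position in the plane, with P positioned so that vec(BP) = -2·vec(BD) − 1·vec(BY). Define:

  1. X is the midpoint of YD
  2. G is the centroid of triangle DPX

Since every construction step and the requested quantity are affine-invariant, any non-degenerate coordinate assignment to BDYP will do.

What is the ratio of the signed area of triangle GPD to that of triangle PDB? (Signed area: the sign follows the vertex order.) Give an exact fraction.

[GPD]:[PDB] = 2/3

Choose coordinates B = (0, 0), D = (1, 0), Y = (0, 1), P = (-2, -1).
1. X is the midpoint of YD ⇒ X = (1/2, 1/2)
2. G is the centroid of triangle DPX ⇒ G = (-1/6, -1/6)
2·[GPD] = 2/3, 2·[PDB] = 1
[GPD]:[PDB] = 2/3:1 = 2/3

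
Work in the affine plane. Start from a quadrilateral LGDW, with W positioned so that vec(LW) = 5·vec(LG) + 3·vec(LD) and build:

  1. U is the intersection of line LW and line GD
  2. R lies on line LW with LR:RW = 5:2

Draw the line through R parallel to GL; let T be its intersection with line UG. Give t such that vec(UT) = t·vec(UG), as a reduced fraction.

t = -33/7

Assign L = (0, 0), G = (1, 0), D = (0, 1), W = (5, 3) — the answer is frame-independent, so this choice is without loss of generality.
1. U is the intersection of line LW and line GD ⇒ U = (5/8, 3/8)
2. R lies on line LW with LR:RW = 5:2 ⇒ R = (25/7, 15/7)
through R parallel to GL: direction (-1, 0); meets UG at T = (-8/7, 15/7)
T = U + t·(G−U) with t = -33/7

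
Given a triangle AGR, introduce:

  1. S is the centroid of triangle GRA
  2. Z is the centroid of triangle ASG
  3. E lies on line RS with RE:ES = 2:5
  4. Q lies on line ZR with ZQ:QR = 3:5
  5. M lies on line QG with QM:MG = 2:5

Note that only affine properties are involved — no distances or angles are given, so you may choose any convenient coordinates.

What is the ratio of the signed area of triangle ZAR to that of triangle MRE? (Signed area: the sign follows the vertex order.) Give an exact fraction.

[ZAR]:[MRE] = -49/3

Assign A = (0, 0), G = (1, 0), R = (0, 1) — the answer is frame-independent, so this choice is without loss of generality.
1. S is the centroid of triangle GRA ⇒ S = (1/3, 1/3)
2. Z is the centroid of triangle ASG ⇒ Z = (4/9, 1/9)
3. E lies on line RS with RE:ES = 2:5 ⇒ E = (2/21, 17/21)
4. Q lies on line ZR with ZQ:QR = 3:5 ⇒ Q = (5/18, 4/9)
5. M lies on line QG with QM:MG = 2:5 ⇒ M = (61/126, 20/63)
2·[ZAR] = -4/9, 2·[MRE] = 4/147
[ZAR]:[MRE] = -4/9:4/147 = -49/3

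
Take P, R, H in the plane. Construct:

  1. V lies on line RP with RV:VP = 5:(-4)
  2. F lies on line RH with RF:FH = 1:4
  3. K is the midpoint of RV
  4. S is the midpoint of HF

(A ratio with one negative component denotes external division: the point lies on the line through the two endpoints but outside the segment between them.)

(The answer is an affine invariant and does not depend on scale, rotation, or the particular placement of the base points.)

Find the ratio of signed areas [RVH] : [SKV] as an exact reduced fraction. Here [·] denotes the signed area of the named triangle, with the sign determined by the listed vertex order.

Assign P = (0, 0), R = (1, 0), H = (0, 1) — the answer is frame-independent, so this choice is without loss of generality.
1. V lies on line RP with RV:VP = 5:(-4) ⇒ V = (-4, 0)
2. F lies on line RH with RF:FH = 1:4 ⇒ F = (4/5, 1/5)
3. K is the midpoint of RV ⇒ K = (-3/2, 0)
4. S is the midpoint of HF ⇒ S = (2/5, 3/5)
2·[RVH] = -5, 2·[SKV] = -3/2
[RVH]:[SKV] = -5:-3/2 = 10/3

[RVH]:[SKV] = 10/3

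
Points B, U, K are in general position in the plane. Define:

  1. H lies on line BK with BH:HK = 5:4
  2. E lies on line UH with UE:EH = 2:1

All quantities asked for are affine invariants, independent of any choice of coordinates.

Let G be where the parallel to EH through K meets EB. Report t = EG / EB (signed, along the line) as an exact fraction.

t = -4/5

Work in coordinates with B = (0, 0), U = (1, 0), K = (0, 1).
1. H lies on line BK with BH:HK = 5:4 ⇒ H = (0, 5/9)
2. E lies on line UH with UE:EH = 2:1 ⇒ E = (1/3, 10/27)
through K parallel to EH: direction (-1/3, 5/27); meets EB at G = (3/5, 2/3)
G = E + t·(B−E) with t = -4/5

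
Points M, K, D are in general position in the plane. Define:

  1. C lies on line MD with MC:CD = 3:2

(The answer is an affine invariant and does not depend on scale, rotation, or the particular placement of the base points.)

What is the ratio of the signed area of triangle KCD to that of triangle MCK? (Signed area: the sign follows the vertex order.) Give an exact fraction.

Work in coordinates with M = (0, 0), K = (1, 0), D = (0, 1).
1. C lies on line MD with MC:CD = 3:2 ⇒ C = (0, 3/5)
2·[KCD] = -2/5, 2·[MCK] = -3/5
[KCD]:[MCK] = -2/5:-3/5 = 2/3

[KCD]:[MCK] = 2/3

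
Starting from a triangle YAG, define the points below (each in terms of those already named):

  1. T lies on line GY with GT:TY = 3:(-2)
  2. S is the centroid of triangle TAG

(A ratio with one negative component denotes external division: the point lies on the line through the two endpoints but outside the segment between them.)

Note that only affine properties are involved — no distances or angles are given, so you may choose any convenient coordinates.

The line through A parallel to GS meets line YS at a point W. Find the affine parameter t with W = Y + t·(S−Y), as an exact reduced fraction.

t = 4

Choose coordinates Y = (0, 0), A = (1, 0), G = (0, 1).
1. T lies on line GY with GT:TY = 3:(-2) ⇒ T = (0, -2)
2. S is the centroid of triangle TAG ⇒ S = (1/3, -1/3)
through A parallel to GS: direction (1/3, -4/3); meets YS at W = (4/3, -4/3)
W = Y + t·(S−Y) with t = 4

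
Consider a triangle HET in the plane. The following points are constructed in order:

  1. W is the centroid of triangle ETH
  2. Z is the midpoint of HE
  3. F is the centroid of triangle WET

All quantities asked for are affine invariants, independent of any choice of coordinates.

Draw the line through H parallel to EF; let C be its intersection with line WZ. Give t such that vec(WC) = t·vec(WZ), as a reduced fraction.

Assign H = (0, 0), E = (1, 0), T = (0, 1) — the answer is frame-independent, so this choice is without loss of generality.
1. W is the centroid of triangle ETH ⇒ W = (1/3, 1/3)
2. Z is the midpoint of HE ⇒ Z = (1/2, 0)
3. F is the centroid of triangle WET ⇒ F = (4/9, 4/9)
through H parallel to EF: direction (-5/9, 4/9); meets WZ at C = (5/6, -2/3)
C = W + t·(Z−W) with t = 3

t = 3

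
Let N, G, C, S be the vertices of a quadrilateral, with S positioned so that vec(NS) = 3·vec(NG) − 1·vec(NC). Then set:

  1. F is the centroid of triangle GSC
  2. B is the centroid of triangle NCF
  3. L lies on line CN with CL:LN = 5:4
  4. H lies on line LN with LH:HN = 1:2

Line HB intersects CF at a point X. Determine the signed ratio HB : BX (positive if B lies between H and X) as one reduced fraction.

HB:BX = 10/9

Set N = (0, 0), G = (1, 0), C = (0, 1), S = (3, -1); any affine frame gives the same invariant.
1. F is the centroid of triangle GSC ⇒ F = (4/3, 0)
2. B is the centroid of triangle NCF ⇒ B = (4/9, 1/3)
3. L lies on line CN with CL:LN = 5:4 ⇒ L = (0, 4/9)
4. H lies on line LN with LH:HN = 1:2 ⇒ H = (0, 8/27)
line HB meets CF at X = (38/45, 11/30)
B = H + t·(X−H) with t = 10/19, so HB:BX = 10/19:9/19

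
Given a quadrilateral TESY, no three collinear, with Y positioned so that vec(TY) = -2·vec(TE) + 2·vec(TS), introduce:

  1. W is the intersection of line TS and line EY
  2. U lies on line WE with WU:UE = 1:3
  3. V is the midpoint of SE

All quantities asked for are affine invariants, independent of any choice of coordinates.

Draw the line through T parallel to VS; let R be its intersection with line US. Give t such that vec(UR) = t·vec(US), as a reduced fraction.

Work in coordinates with T = (0, 0), E = (1, 0), S = (0, 1), Y = (-2, 2).
1. W is the intersection of line TS and line EY ⇒ W = (0, 2/3)
2. U lies on line WE with WU:UE = 1:3 ⇒ U = (1/4, 1/2)
3. V is the midpoint of SE ⇒ V = (1/2, 1/2)
through T parallel to VS: direction (-1/2, 1/2); meets US at R = (1, -1)
R = U + t·(S−U) with t = -3

t = -3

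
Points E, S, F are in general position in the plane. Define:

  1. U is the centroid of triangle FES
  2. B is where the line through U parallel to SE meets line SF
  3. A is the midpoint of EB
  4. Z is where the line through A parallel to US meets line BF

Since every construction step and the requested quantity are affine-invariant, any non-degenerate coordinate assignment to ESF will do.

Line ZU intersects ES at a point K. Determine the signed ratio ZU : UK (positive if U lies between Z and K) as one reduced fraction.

Set E = (0, 0), S = (1, 0), F = (0, 1); any affine frame gives the same invariant.
1. U is the centroid of triangle FES ⇒ U = (1/3, 1/3)
2. B is where the line through U parallel to SE meets line SF ⇒ B = (2/3, 1/3)
3. A is the midpoint of EB ⇒ A = (1/3, 1/6)
4. Z is where the line through A parallel to US meets line BF ⇒ Z = (4/3, -1/3)
line ZU meets ES at K = (5/6, 0)
U = Z + t·(K−Z) with t = 2, so ZU:UK = 2:-1

ZU:UK = -2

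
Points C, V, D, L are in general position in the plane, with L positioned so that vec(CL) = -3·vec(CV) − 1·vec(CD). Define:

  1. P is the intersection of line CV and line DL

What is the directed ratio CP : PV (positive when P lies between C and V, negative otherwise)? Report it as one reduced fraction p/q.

Assign C = (0, 0), V = (1, 0), D = (0, 1), L = (-3, -1) — the answer is frame-independent, so this choice is without loss of generality.
1. P is the intersection of line CV and line DL ⇒ P = (-3/2, 0)
P = C + t·(V−C) with t = -3/2, so CP:PV = t:(1−t) = -3/2:5/2

CP:PV = -3/5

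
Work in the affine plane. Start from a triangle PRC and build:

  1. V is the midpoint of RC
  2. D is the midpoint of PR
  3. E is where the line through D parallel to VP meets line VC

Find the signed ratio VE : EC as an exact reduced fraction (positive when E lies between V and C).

VE:EC = -1/3

Set P = (0, 0), R = (1, 0), C = (0, 1); any affine frame gives the same invariant.
1. V is the midpoint of RC ⇒ V = (1/2, 1/2)
2. D is the midpoint of PR ⇒ D = (1/2, 0)
3. E is where the line through D parallel to VP meets line VC ⇒ E = (3/4, 1/4)
E = V + t·(C−V) with t = -1/2, so VE:EC = t:(1−t) = -1/2:3/2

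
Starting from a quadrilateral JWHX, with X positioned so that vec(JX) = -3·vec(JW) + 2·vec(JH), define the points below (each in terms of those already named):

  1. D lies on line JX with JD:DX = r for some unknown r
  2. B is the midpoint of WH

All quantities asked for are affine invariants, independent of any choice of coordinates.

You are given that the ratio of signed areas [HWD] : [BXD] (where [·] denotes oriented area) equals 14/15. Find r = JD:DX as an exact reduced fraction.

r = -5/3

Assign J = (0, 0), W = (1, 0), H = (0, 1), X = (-3, 2) — the answer is frame-independent, so this choice is without loss of generality.
1. With JD:DX = r, write λ = r/(r+1) so D = J + λ·(X−J); D is affine-linear in λ
2. B is the midpoint of WH ⇒ B = (1/2, 1/2)
Every point depending on D is an affine combination of D and λ-independent points, so each such coordinate is linear in λ; the λ² term in each signed area is a multiple of (X−J)×(X−J) = 0, so 2·[HWD] and 2·[BXD] are each linear in λ. Evaluating at λ=0 and λ=1:
  2·[HWD] = −λ − 1,   2·[BXD] = -5/2·λ + 5/2
So [HWD]:[BXD] = (−λ − 1) / (-5/2·λ + 5/2). Setting this equal to 14/15:
  −λ − 1 = 14/15·(-5/2·λ + 5/2)  ⇒  λ = 5/2
Then r = λ/(1−λ) = (5/2)/(-3/2) = -5/3. Check: with r = -5/3, D = (-15/2, 5) and [HWD]:[BXD] = 14/15 as required.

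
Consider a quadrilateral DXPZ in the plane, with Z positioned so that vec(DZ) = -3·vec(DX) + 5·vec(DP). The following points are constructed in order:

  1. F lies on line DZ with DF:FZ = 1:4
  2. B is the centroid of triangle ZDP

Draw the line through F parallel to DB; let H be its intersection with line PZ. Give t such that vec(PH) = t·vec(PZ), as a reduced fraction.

Work in coordinates with D = (0, 0), X = (1, 0), P = (0, 1), Z = (-3, 5).
1. F lies on line DZ with DF:FZ = 1:4 ⇒ F = (-3/5, 1)
2. B is the centroid of triangle ZDP ⇒ B = (-1, 2)
through F parallel to DB: direction (-1, 2); meets PZ at H = (-9/5, 17/5)
H = P + t·(Z−P) with t = 3/5

t = 3/5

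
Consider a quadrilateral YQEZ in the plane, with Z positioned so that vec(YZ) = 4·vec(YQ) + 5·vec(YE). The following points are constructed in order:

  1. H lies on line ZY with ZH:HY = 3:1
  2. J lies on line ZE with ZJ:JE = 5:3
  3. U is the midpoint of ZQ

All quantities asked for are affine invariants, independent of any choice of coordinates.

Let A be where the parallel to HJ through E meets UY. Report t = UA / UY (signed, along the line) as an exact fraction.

t = 19/15

Work in coordinates with Y = (0, 0), Q = (1, 0), E = (0, 1), Z = (4, 5).
1. H lies on line ZY with ZH:HY = 3:1 ⇒ H = (1, 5/4)
2. J lies on line ZE with ZJ:JE = 5:3 ⇒ J = (3/2, 5/2)
3. U is the midpoint of ZQ ⇒ U = (5/2, 5/2)
through E parallel to HJ: direction (1/2, 5/4); meets UY at A = (-2/3, -2/3)
A = U + t·(Y−U) with t = 19/15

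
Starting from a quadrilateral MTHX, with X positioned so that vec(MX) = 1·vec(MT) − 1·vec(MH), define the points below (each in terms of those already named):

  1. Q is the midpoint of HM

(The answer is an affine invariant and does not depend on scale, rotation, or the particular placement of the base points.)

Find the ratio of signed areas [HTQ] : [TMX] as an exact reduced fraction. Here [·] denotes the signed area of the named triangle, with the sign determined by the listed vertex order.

[HTQ]:[TMX] = -1/2

Assign M = (0, 0), T = (1, 0), H = (0, 1), X = (1, -1) — the answer is frame-independent, so this choice is without loss of generality.
1. Q is the midpoint of HM ⇒ Q = (0, 1/2)
2·[HTQ] = -1/2, 2·[TMX] = 1
[HTQ]:[TMX] = -1/2:1 = -1/2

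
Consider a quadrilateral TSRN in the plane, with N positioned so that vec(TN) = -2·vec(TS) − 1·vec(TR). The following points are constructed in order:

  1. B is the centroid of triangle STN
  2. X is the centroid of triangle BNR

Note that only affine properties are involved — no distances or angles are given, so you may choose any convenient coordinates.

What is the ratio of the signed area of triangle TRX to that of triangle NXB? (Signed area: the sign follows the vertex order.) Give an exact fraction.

[TRX]:[NXB] = -7/6

Set T = (0, 0), S = (1, 0), R = (0, 1), N = (-2, -1); any affine frame gives the same invariant.
1. B is the centroid of triangle STN ⇒ B = (-1/3, -1/3)
2. X is the centroid of triangle BNR ⇒ X = (-7/9, -1/9)
2·[TRX] = 7/9, 2·[NXB] = -2/3
[TRX]:[NXB] = 7/9:-2/3 = -7/6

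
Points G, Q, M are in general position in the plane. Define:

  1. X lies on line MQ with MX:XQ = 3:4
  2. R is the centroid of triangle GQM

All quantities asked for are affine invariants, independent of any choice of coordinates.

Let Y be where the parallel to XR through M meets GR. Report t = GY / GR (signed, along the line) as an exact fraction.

t = -2

Set G = (0, 0), Q = (1, 0), M = (0, 1); any affine frame gives the same invariant.
1. X lies on line MQ with MX:XQ = 3:4 ⇒ X = (3/7, 4/7)
2. R is the centroid of triangle GQM ⇒ R = (1/3, 1/3)
through M parallel to XR: direction (-2/21, -5/21); meets GR at Y = (-2/3, -2/3)
Y = G + t·(R−G) with t = -2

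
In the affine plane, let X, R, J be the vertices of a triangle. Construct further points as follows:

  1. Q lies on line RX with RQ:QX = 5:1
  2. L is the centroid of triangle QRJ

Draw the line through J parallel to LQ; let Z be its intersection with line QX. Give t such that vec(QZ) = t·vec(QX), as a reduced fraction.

Choose coordinates X = (0, 0), R = (1, 0), J = (0, 1).
1. Q lies on line RX with RQ:QX = 5:1 ⇒ Q = (1/6, 0)
2. L is the centroid of triangle QRJ ⇒ L = (7/18, 1/3)
through J parallel to LQ: direction (-2/9, -1/3); meets QX at Z = (-2/3, 0)
Z = Q + t·(X−Q) with t = 5

t = 5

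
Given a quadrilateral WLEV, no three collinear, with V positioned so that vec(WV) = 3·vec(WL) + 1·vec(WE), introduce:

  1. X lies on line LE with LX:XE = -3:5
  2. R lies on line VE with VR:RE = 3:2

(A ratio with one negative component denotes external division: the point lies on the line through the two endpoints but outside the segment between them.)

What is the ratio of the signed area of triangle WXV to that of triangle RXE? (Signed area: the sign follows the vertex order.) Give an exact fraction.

[WXV]:[RXE] = -7/3

Set W = (0, 0), L = (1, 0), E = (0, 1), V = (3, 1); any affine frame gives the same invariant.
1. X lies on line LE with LX:XE = -3:5 ⇒ X = (5/2, -3/2)
2. R lies on line VE with VR:RE = 3:2 ⇒ R = (6/5, 1)
2·[WXV] = 7, 2·[RXE] = -3
[WXV]:[RXE] = 7:-3 = -7/3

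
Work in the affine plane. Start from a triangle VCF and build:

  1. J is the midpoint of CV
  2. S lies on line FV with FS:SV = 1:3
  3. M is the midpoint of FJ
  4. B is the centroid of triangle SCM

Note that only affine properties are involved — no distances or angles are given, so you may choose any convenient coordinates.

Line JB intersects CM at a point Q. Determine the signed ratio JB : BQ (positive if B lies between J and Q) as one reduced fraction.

JB:BQ = -13

Choose coordinates V = (0, 0), C = (1, 0), F = (0, 1).
1. J is the midpoint of CV ⇒ J = (1/2, 0)
2. S lies on line FV with FS:SV = 1:3 ⇒ S = (0, 3/4)
3. M is the midpoint of FJ ⇒ M = (1/4, 1/2)
4. B is the centroid of triangle SCM ⇒ B = (5/12, 5/12)
line JB meets CM at Q = (11/26, 5/13)
B = J + t·(Q−J) with t = 13/12, so JB:BQ = 13/12:-1/12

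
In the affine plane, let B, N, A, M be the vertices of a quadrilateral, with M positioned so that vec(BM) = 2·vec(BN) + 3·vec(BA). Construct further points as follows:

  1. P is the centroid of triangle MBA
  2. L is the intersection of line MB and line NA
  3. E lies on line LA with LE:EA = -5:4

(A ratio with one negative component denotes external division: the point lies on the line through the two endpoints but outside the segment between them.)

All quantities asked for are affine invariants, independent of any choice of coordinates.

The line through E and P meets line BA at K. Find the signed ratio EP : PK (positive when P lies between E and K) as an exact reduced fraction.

Assign B = (0, 0), N = (1, 0), A = (0, 1), M = (2, 3) — the answer is frame-independent, so this choice is without loss of generality.
1. P is the centroid of triangle MBA ⇒ P = (2/3, 4/3)
2. L is the intersection of line MB and line NA ⇒ L = (2/5, 3/5)
3. E lies on line LA with LE:EA = -5:4 ⇒ E = (-8/5, 13/5)
line EP meets BA at K = (0, 29/17)
P = E + t·(K−E) with t = 17/12, so EP:PK = 17/12:-5/12

EP:PK = -17/5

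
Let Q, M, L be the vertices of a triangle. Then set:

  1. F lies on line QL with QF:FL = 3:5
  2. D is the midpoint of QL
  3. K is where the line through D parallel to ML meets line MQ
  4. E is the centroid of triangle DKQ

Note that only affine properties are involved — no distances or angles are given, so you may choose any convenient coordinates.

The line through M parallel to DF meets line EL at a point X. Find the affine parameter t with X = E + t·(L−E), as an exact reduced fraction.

t = -5

Assign Q = (0, 0), M = (1, 0), L = (0, 1) — the answer is frame-independent, so this choice is without loss of generality.
1. F lies on line QL with QF:FL = 3:5 ⇒ F = (0, 3/8)
2. D is the midpoint of QL ⇒ D = (0, 1/2)
3. K is where the line through D parallel to ML meets line MQ ⇒ K = (1/2, 0)
4. E is the centroid of triangle DKQ ⇒ E = (1/6, 1/6)
through M parallel to DF: direction (0, -1/8); meets EL at X = (1, -4)
X = E + t·(L−E) with t = -5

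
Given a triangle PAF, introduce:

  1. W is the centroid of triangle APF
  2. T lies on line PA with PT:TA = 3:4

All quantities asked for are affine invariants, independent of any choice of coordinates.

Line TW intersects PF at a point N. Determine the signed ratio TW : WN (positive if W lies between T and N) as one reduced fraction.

Set P = (0, 0), A = (1, 0), F = (0, 1); any affine frame gives the same invariant.
1. W is the centroid of triangle APF ⇒ W = (1/3, 1/3)
2. T lies on line PA with PT:TA = 3:4 ⇒ T = (3/7, 0)
line TW meets PF at N = (0, 3/2)
W = T + t·(N−T) with t = 2/9, so TW:WN = 2/9:7/9

TW:WN = 2/7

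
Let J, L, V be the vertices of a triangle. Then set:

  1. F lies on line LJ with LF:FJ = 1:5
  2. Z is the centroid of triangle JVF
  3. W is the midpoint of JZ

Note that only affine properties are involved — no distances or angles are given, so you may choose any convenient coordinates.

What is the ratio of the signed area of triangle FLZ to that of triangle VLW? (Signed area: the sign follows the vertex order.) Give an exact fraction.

Choose coordinates J = (0, 0), L = (1, 0), V = (0, 1).
1. F lies on line LJ with LF:FJ = 1:5 ⇒ F = (5/6, 0)
2. Z is the centroid of triangle JVF ⇒ Z = (5/18, 1/3)
3. W is the midpoint of JZ ⇒ W = (5/36, 1/6)
2·[FLZ] = 1/18, 2·[VLW] = -25/36
[FLZ]:[VLW] = 1/18:-25/36 = -2/25

[FLZ]:[VLW] = -2/25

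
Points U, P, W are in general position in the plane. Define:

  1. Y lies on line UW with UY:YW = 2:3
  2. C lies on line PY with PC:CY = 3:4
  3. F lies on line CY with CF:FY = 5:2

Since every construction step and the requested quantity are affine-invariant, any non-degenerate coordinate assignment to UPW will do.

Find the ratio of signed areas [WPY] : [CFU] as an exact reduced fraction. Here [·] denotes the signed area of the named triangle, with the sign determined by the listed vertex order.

Set U = (0, 0), P = (1, 0), W = (0, 1); any affine frame gives the same invariant.
1. Y lies on line UW with UY:YW = 2:3 ⇒ Y = (0, 2/5)
2. C lies on line PY with PC:CY = 3:4 ⇒ C = (4/7, 6/35)
3. F lies on line CY with CF:FY = 5:2 ⇒ F = (8/49, 82/245)
2·[WPY] = -3/5, 2·[CFU] = 8/49
[WPY]:[CFU] = -3/5:8/49 = -147/40

[WPY]:[CFU] = -147/40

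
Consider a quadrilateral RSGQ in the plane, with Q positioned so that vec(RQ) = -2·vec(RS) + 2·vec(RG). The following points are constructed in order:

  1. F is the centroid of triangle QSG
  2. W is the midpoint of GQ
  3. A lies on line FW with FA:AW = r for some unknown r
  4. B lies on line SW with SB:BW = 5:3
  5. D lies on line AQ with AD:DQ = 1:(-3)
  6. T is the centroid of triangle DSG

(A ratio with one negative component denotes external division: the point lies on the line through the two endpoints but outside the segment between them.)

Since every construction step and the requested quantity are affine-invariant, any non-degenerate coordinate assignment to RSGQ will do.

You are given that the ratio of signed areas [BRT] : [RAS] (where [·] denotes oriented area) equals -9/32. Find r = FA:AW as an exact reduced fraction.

r = 4

Work in coordinates with R = (0, 0), S = (1, 0), G = (0, 1), Q = (-2, 2).
1. F is the centroid of triangle QSG ⇒ F = (-1/3, 1)
2. W is the midpoint of GQ ⇒ W = (-1, 3/2)
3. With FA:AW = r, write λ = r/(r+1) so A = F + λ·(W−F); A is affine-linear in λ
4. B lies on line SW with SB:BW = 5:3 ⇒ B = (-1/4, 15/16)
5. D lies on line AQ with AD:DQ = 1:(-3) ⇒ D is an affine combination of earlier points and hence also affine-linear in λ
6. T is the centroid of triangle DSG ⇒ T is an affine combination of earlier points and hence also affine-linear in λ
Every point depending on A is an affine combination of A and λ-independent points, so each such coordinate is linear in λ; the λ² term in each signed area is a multiple of (W−F)×(W−F) = 0, so 2·[BRT] and 2·[RAS] are each linear in λ. Evaluating at λ=0 and λ=1:
  2·[BRT] = -1/4·λ + 19/32,   2·[RAS] = -1/2·λ − 1
So [BRT]:[RAS] = (-1/4·λ + 19/32) / (-1/2·λ − 1). Setting this equal to -9/32:
  -1/4·λ + 19/32 = -9/32·(-1/2·λ − 1)  ⇒  λ = 4/5
Then r = λ/(1−λ) = (4/5)/(1/5) = 4. Check: with r = 4, A = (-13/15, 7/5) and [BRT]:[RAS] = -9/32 as required.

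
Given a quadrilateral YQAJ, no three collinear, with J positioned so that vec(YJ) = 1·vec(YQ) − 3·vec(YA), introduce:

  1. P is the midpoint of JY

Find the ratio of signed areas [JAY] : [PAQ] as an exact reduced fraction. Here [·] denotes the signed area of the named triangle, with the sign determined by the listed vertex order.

[JAY]:[PAQ] = -1/2

Set Y = (0, 0), Q = (1, 0), A = (0, 1), J = (1, -3); any affine frame gives the same invariant.
1. P is the midpoint of JY ⇒ P = (1/2, -3/2)
2·[JAY] = 1, 2·[PAQ] = -2
[JAY]:[PAQ] = 1:-2 = -1/2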